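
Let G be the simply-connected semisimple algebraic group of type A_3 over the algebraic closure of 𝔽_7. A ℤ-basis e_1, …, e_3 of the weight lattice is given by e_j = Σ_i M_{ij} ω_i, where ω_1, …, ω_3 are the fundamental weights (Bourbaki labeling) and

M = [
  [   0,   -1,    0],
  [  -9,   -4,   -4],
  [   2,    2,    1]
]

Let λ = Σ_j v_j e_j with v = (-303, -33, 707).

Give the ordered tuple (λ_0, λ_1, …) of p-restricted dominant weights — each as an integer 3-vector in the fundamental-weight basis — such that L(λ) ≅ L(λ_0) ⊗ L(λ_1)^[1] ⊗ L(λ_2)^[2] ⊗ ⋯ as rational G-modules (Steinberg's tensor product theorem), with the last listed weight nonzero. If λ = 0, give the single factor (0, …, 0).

((5, 3, 0), (4, 4, 5))

Change of basis e → ω: c = M·v where v = (-303, -33, 707):
  c_1 = 0*-303 + -1*-33 + 0*707 = 33
  c_2 = -9*-303 + -4*-33 + -4*707 = 31
  c_3 = 2*-303 + 2*-33 + 1*707 = 35
Base-7 expansion of each c_i:
  c_1 = 33 = 5·7^0 + 4·7^1
  c_2 = 31 = 3·7^0 + 4·7^1
  c_3 = 35 = 0·7^0 + 5·7^1
p-restricted factor λ_0 = (5, 3, 0)
p-restricted factor λ_1 = (4, 4, 5)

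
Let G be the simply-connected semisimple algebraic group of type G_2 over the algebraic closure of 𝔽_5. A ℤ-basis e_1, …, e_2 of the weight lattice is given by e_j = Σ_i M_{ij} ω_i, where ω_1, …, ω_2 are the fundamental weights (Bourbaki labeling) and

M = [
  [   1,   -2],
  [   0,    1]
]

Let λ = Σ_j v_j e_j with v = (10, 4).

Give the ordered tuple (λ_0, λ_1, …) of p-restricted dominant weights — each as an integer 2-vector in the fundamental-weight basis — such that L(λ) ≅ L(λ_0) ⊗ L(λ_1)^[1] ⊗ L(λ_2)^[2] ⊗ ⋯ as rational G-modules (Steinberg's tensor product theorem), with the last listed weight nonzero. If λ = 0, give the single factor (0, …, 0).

Change of basis e → ω: c = M·v where v = (10, 4):
  c_1 = 1·10 + (-2)·(4) = 2
  c_2 = 0·10 + 1·4 = 4
Expand coordinatewise in base 5:
  c_1 = 2 = 2·5^0
  c_2 = 4 = 4·5^0
p-restricted factor λ_0 = (2, 4)

((2, 4),)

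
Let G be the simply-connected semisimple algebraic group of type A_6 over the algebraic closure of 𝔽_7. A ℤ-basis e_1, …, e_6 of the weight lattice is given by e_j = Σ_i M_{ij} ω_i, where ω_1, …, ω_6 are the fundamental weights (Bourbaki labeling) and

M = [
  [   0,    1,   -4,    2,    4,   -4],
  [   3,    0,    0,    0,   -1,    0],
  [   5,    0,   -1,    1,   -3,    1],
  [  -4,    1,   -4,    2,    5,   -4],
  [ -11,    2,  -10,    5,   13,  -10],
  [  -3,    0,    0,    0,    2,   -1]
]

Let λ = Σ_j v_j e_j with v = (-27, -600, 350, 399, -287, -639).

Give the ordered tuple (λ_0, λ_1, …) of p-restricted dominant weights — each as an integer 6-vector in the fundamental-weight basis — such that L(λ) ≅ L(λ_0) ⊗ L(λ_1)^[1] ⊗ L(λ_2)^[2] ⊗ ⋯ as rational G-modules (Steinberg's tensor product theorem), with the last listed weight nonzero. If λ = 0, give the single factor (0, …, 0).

((3, 3, 3, 6, 6, 6), (1, 1, 5, 3, 0, 6), (4, 4, 2, 0, 5, 2))

In the fundamental-weight basis, λ has coordinates c = M·v (v = (-27, -600, 350, 399, -287, -639)):
  c_1 = (0)·(-27) + (1)·(-600) + (-4)·(350) + (2)·(399) + (4)·(-287) + (-4)·(-639) = 206
  c_2 = (3)·(-27) + (0)·(-600) + (0)·(350) + (0)·(399) + (-1)·(-287) + (0)·(-639) = 206
  c_3 = (5)·(-27) + (0)·(-600) + (-1)·(350) + (1)·(399) + (-3)·(-287) + (1)·(-639) = 136
  c_4 = (-4)·(-27) + (1)·(-600) + (-4)·(350) + (2)·(399) + (5)·(-287) + (-4)·(-639) = 27
  c_5 = (-11)·(-27) + (2)·(-600) + (-10)·(350) + (5)·(399) + (13)·(-287) + (-10)·(-639) = 251
  c_6 = (-3)·(-27) + (0)·(-600) + (0)·(350) + (0)·(399) + (2)·(-287) + (-1)·(-639) = 146
Base-7 expansion of each c_i:
  c_1 = 206 = 3·7^0 + 1·7^1 + 4·7^2
  c_2 = 206 = 3·7^0 + 1·7^1 + 4·7^2
  c_3 = 136 = 3·7^0 + 5·7^1 + 2·7^2
  c_4 = 27 = 6·7^0 + 3·7^1
  c_5 = 251 = 6·7^0 + 0·7^1 + 5·7^2
  c_6 = 146 = 6·7^0 + 6·7^1 + 2·7^2
λ_0 = (3, 3, 3, 6, 6, 6)
λ_1 = (1, 1, 5, 3, 0, 6)
λ_2 = (4, 4, 2, 0, 5, 2)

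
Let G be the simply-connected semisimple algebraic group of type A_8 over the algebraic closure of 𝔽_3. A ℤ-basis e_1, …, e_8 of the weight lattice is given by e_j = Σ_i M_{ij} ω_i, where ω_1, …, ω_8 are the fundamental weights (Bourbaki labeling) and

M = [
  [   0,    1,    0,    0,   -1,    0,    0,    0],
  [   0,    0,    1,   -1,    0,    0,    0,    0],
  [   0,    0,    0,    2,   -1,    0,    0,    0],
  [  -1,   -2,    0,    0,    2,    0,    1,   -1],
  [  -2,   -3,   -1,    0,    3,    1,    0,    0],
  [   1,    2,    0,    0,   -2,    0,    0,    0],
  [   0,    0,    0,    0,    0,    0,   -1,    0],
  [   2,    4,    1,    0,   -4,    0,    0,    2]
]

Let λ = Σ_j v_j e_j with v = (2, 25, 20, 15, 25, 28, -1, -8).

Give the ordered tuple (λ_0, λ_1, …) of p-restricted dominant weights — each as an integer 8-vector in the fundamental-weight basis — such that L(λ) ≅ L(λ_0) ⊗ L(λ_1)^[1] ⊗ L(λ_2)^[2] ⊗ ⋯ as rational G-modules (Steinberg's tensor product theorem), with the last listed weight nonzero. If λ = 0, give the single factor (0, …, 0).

((0, 2, 2, 2, 1, 2, 1, 2), (0, 1, 1, 1, 1, 0, 0, 2))

Converting to the ω-basis (c_i = row i of M dotted with v = (2, 25, 20, 15, 25, 28, -1, -8)):
  c_1 = (0)·(2) + (1)·(25) + (0)·(20) + (0)·(15) + (-1)·(25) + (0)·(28) + (0)·(-1) + (0)·(-8) = 0
  c_2 = (0)·(2) + (0)·(25) + (1)·(20) + (-1)·(15) + (0)·(25) + (0)·(28) + (0)·(-1) + (0)·(-8) = 5
  c_3 = (0)·(2) + (0)·(25) + (0)·(20) + (2)·(15) + (-1)·(25) + (0)·(28) + (0)·(-1) + (0)·(-8) = 5
  c_4 = (-1)·(2) + (-2)·(25) + (0)·(20) + (0)·(15) + (2)·(25) + (0)·(28) + (1)·(-1) + (-1)·(-8) = 5
  c_5 = (-2)·(2) + (-3)·(25) + (-1)·(20) + (0)·(15) + (3)·(25) + (1)·(28) + (0)·(-1) + (0)·(-8) = 4
  c_6 = (1)·(2) + (2)·(25) + (0)·(20) + (0)·(15) + (-2)·(25) + (0)·(28) + (0)·(-1) + (0)·(-8) = 2
  c_7 = (0)·(2) + (0)·(25) + (0)·(20) + (0)·(15) + (0)·(25) + (0)·(28) + (-1)·(-1) + (0)·(-8) = 1
  c_8 = (2)·(2) + (4)·(25) + (1)·(20) + (0)·(15) + (-4)·(25) + (0)·(28) + (0)·(-1) + (2)·(-8) = 8
Base-3 expansion of each c_i:
  c_1 = 0
  c_2 = 5 = 2·3^0 + 1·3^1
  c_3 = 5 = 2·3^0 + 1·3^1
  c_4 = 5 = 2·3^0 + 1·3^1
  c_5 = 4 = 1·3^0 + 1·3^1
  c_6 = 2 = 2·3^0
  c_7 = 1 = 1·3^0
  c_8 = 8 = 2·3^0 + 2·3^1
λ_0 = (0, 2, 2, 2, 1, 2, 1, 2)
λ_1 = (0, 1, 1, 1, 1, 0, 0, 2)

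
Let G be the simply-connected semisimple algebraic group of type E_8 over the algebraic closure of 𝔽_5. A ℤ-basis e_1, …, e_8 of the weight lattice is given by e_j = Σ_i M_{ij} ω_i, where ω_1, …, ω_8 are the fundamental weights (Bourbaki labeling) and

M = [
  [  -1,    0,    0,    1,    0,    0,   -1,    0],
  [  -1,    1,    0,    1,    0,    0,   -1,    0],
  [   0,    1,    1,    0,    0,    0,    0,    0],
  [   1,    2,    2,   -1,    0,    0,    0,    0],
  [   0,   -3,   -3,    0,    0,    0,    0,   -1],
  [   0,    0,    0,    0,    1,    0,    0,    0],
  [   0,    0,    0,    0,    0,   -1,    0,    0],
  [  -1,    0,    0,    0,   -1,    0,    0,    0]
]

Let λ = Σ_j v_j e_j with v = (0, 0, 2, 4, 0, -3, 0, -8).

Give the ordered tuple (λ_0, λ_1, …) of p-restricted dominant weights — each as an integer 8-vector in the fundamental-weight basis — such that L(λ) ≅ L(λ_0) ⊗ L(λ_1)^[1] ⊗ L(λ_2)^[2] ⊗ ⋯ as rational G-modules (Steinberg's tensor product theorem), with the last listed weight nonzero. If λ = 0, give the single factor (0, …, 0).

((4, 4, 2, 0, 2, 0, 3, 0),)

In the fundamental-weight basis, λ has coordinates c = M·v (v = (0, 0, 2, 4, 0, -3, 0, -8)):
  c_1 = -1*0 + 0*0 + 0*2 + 1*4 + 0*0 + 0*-3 + -1*0 + 0*-8 = 4
  c_2 = -1*0 + 1*0 + 0*2 + 1*4 + 0*0 + 0*-3 + -1*0 + 0*-8 = 4
  c_3 = 0*0 + 1*0 + 1*2 + 0*4 + 0*0 + 0*-3 + 0*0 + 0*-8 = 2
  c_4 = 1*0 + 2*0 + 2*2 + -1*4 + 0*0 + 0*-3 + 0*0 + 0*-8 = 0
  c_5 = 0*0 + -3*0 + -3*2 + 0*4 + 0*0 + 0*-3 + 0*0 + -1*-8 = 2
  c_6 = 0*0 + 0*0 + 0*2 + 0*4 + 1*0 + 0*-3 + 0*0 + 0*-8 = 0
  c_7 = 0*0 + 0*0 + 0*2 + 0*4 + 0*0 + -1*-3 + 0*0 + 0*-8 = 3
  c_8 = -1*0 + 0*0 + 0*2 + 0*4 + -1*0 + 0*-3 + 0*0 + 0*-8 = 0
Expand coordinatewise in base 5:
  c_1 = 4 = 4·5^0
  c_2 = 4 = 4·5^0
  c_3 = 2 = 2·5^0
  c_4 = 0
  c_5 = 2 = 2·5^0
  c_6 = 0
  c_7 = 3 = 3·5^0
  c_8 = 0
p-restricted factor λ_0 = (4, 4, 2, 0, 2, 0, 3, 0)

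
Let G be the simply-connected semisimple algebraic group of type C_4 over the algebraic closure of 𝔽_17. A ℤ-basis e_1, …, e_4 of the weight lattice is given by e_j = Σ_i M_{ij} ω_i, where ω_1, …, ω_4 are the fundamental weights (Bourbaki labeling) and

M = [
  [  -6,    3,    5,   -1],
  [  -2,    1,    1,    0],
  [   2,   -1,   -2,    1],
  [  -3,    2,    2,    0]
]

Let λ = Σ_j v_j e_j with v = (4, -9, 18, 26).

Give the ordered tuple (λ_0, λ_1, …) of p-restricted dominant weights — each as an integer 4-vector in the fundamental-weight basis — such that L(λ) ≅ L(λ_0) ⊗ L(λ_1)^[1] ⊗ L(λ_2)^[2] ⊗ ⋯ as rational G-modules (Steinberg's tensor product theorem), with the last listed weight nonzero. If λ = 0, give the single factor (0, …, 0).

((13, 1, 7, 6),)

In the fundamental-weight basis, λ has coordinates c = M·v (v = (4, -9, 18, 26)):
  c_1 = (-6)·(4) + (3)·(-9) + (5)·(18) + (-1)·(26) = 13
  c_2 = (-2)·(4) + (1)·(-9) + (1)·(18) + (0)·(26) = 1
  c_3 = (2)·(4) + (-1)·(-9) + (-2)·(18) + (1)·(26) = 7
  c_4 = (-3)·(4) + (2)·(-9) + (2)·(18) + (0)·(26) = 6
p = 17; digits c_i = Σ_j d_{ij}·17^j, 0 ≤ d_{ij} < 17:
  c_1 = 13 = 13·17^0
  c_2 = 1 = 1·17^0
  c_3 = 7 = 7·17^0
  c_4 = 6 = 6·17^0
p-restricted factor λ_0 = (13, 1, 7, 6)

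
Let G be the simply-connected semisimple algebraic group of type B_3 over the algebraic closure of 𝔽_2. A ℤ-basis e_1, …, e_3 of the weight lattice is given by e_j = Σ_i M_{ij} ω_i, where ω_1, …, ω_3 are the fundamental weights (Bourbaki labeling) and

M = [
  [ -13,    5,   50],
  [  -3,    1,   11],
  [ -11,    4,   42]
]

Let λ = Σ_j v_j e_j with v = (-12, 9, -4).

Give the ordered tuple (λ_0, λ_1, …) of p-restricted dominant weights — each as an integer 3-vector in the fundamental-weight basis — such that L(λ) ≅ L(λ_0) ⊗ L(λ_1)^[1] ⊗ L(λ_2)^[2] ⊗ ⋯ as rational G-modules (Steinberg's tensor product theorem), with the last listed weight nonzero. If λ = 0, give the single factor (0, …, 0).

((1, 1, 0),)

Change of basis e → ω: c = M·v where v = (-12, 9, -4):
  c_1 = (-13)·(-12) + 5·9 + (50)·(-4) = 1
  c_2 = (-3)·(-12) + 1·9 + (11)·(-4) = 1
  c_3 = (-11)·(-12) + 4·9 + (42)·(-4) = 0
Writing each c_i in base p = 2:
  c_1 = 1 = 1·2^0
  c_2 = 1 = 1·2^0
  c_3 = 0
λ_0 = (1, 1, 0)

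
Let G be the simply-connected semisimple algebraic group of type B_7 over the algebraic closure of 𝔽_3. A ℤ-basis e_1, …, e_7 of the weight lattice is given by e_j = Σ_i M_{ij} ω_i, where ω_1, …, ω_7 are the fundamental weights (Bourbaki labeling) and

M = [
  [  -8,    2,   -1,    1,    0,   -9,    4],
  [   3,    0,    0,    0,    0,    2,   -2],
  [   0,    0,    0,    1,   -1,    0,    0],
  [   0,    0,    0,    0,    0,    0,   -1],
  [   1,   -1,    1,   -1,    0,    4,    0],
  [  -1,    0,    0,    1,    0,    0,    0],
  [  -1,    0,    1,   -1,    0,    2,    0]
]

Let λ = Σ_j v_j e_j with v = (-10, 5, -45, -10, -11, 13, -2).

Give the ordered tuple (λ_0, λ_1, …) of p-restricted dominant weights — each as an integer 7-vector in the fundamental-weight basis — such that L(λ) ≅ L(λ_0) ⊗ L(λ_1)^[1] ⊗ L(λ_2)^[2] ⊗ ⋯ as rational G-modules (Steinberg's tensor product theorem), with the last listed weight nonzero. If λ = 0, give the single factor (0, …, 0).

((0, 0, 1, 2, 2, 0, 1),)

Change of basis e → ω: c = M·v where v = (-10, 5, -45, -10, -11, 13, -2):
  c_1 = (-8)·(-10) + 2·5 + (-1)·(-45) + (1)·(-10) + (0)·(-11) + (-9)·(13) + (4)·(-2) = 0
  c_2 = (3)·(-10) + 0·5 + (0)·(-45) + (0)·(-10) + (0)·(-11) + 2·13 + (-2)·(-2) = 0
  c_3 = (0)·(-10) + 0·5 + (0)·(-45) + (1)·(-10) + (-1)·(-11) + 0·13 + (0)·(-2) = 1
  c_4 = (0)·(-10) + 0·5 + (0)·(-45) + (0)·(-10) + (0)·(-11) + 0·13 + (-1)·(-2) = 2
  c_5 = (1)·(-10) + (-1)·(5) + (1)·(-45) + (-1)·(-10) + (0)·(-11) + 4·13 + (0)·(-2) = 2
  c_6 = (-1)·(-10) + 0·5 + (0)·(-45) + (1)·(-10) + (0)·(-11) + 0·13 + (0)·(-2) = 0
  c_7 = (-1)·(-10) + 0·5 + (1)·(-45) + (-1)·(-10) + (0)·(-11) + 2·13 + (0)·(-2) = 1
p = 3; digits c_i = Σ_j d_{ij}·3^j, 0 ≤ d_{ij} < 3:
  c_1 = 0
  c_2 = 0
  c_3 = 1 = 1·3^0
  c_4 = 2 = 2·3^0
  c_5 = 2 = 2·3^0
  c_6 = 0
  c_7 = 1 = 1·3^0
λ_0 = (0, 0, 1, 2, 2, 0, 1)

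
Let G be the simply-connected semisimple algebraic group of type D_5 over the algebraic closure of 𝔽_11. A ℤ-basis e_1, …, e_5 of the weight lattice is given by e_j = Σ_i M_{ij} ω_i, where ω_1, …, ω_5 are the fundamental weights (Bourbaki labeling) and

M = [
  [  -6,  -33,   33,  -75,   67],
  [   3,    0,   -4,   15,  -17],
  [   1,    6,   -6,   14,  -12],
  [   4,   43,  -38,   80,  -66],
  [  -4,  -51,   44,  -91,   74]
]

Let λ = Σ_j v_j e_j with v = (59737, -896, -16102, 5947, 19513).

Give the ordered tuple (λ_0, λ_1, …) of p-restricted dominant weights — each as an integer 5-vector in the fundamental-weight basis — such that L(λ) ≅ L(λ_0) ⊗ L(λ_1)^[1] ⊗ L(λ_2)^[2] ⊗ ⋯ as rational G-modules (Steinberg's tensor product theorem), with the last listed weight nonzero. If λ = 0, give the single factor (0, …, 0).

((4, 3, 9, 0, 0), (3, 1, 6, 7, 7), (9, 9, 0, 1, 8))

Change of basis e → ω: c = M·v where v = (59737, -896, -16102, 5947, 19513):
  c_1 = -6*59737 + -33*-896 + 33*-16102 + -75*5947 + 67*19513 = 1126
  c_2 = 3*59737 + 0*-896 + -4*-16102 + 15*5947 + -17*19513 = 1103
  c_3 = 1*59737 + 6*-896 + -6*-16102 + 14*5947 + -12*19513 = 75
  c_4 = 4*59737 + 43*-896 + -38*-16102 + 80*5947 + -66*19513 = 198
  c_5 = -4*59737 + -51*-896 + 44*-16102 + -91*5947 + 74*19513 = 1045
Writing each c_i in base p = 11:
  c_1 = 1126 = 4·11^0 + 3·11^1 + 9·11^2
  c_2 = 1103 = 3·11^0 + 1·11^1 + 9·11^2
  c_3 = 75 = 9·11^0 + 6·11^1
  c_4 = 198 = 0·11^0 + 7·11^1 + 1·11^2
  c_5 = 1045 = 0·11^0 + 7·11^1 + 8·11^2
Factor λ_0 = (4, 3, 9, 0, 0)
Factor λ_1 = (3, 1, 6, 7, 7)
Factor λ_2 = (9, 9, 0, 1, 8)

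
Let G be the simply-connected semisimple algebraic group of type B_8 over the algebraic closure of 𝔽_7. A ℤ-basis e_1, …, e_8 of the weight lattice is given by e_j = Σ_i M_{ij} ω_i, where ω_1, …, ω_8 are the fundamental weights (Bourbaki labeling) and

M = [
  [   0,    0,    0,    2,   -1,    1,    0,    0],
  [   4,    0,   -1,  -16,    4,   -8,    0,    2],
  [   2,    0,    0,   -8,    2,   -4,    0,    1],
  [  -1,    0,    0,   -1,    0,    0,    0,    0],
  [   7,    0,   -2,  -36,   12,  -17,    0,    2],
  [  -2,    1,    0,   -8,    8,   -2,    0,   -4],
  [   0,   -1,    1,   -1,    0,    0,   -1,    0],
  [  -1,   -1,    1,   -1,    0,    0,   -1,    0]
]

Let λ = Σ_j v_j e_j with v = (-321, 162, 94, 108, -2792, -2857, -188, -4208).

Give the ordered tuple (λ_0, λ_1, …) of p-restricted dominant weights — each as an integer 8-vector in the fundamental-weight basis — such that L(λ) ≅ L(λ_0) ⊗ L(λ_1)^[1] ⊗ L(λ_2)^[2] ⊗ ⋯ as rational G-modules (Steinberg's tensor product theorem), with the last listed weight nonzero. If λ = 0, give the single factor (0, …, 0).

Converting to the ω-basis (c_i = row i of M dotted with v = (-321, 162, 94, 108, -2792, -2857, -188, -4208)):
  c_1 = (0)·(-321) + (0)·(162) + (0)·(94) + (2)·(108) + (-1)·(-2792) + (1)·(-2857) + (0)·(-188) + (0)·(-4208) = 151
  c_2 = (4)·(-321) + (0)·(162) + (-1)·(94) + (-16)·(108) + (4)·(-2792) + (-8)·(-2857) + (0)·(-188) + (2)·(-4208) = 166
  c_3 = (2)·(-321) + (0)·(162) + (0)·(94) + (-8)·(108) + (2)·(-2792) + (-4)·(-2857) + (0)·(-188) + (1)·(-4208) = 130
  c_4 = (-1)·(-321) + (0)·(162) + (0)·(94) + (-1)·(108) + (0)·(-2792) + (0)·(-2857) + (0)·(-188) + (0)·(-4208) = 213
  c_5 = (7)·(-321) + (0)·(162) + (-2)·(94) + (-36)·(108) + (12)·(-2792) + (-17)·(-2857) + (0)·(-188) + (2)·(-4208) = 326
  c_6 = (-2)·(-321) + (1)·(162) + (0)·(94) + (-8)·(108) + (8)·(-2792) + (-2)·(-2857) + (0)·(-188) + (-4)·(-4208) = 150
  c_7 = (0)·(-321) + (-1)·(162) + (1)·(94) + (-1)·(108) + (0)·(-2792) + (0)·(-2857) + (-1)·(-188) + (0)·(-4208) = 12
  c_8 = (-1)·(-321) + (-1)·(162) + (1)·(94) + (-1)·(108) + (0)·(-2792) + (0)·(-2857) + (-1)·(-188) + (0)·(-4208) = 333
Base-7 expansion of each c_i:
  c_1 = 151 = 4·7^0 + 0·7^1 + 3·7^2
  c_2 = 166 = 5·7^0 + 2·7^1 + 3·7^2
  c_3 = 130 = 4·7^0 + 4·7^1 + 2·7^2
  c_4 = 213 = 3·7^0 + 2·7^1 + 4·7^2
  c_5 = 326 = 4·7^0 + 4·7^1 + 6·7^2
  c_6 = 150 = 3·7^0 + 0·7^1 + 3·7^2
  c_7 = 12 = 5·7^0 + 1·7^1
  c_8 = 333 = 4·7^0 + 5·7^1 + 6·7^2
p-restricted factor λ_0 = (4, 5, 4, 3, 4, 3, 5, 4)
p-restricted factor λ_1 = (0, 2, 4, 2, 4, 0, 1, 5)
p-restricted factor λ_2 = (3, 3, 2, 4, 6, 3, 0, 6)

((4, 5, 4, 3, 4, 3, 5, 4), (0, 2, 4, 2, 4, 0, 1, 5), (3, 3, 2, 4, 6, 3, 0, 6))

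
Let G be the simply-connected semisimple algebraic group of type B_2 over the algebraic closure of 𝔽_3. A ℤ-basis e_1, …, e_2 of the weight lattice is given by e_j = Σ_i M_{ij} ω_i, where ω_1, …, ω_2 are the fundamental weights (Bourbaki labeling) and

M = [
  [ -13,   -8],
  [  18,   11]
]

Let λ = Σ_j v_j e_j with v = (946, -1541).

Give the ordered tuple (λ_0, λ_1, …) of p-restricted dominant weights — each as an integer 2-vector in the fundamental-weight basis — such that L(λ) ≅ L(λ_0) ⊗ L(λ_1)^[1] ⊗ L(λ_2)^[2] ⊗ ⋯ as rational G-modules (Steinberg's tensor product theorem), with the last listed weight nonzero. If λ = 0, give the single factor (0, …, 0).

In the fundamental-weight basis, λ has coordinates c = M·v (v = (946, -1541)):
  c_1 = -13*946 + -8*-1541 = 30
  c_2 = 18*946 + 11*-1541 = 77
p = 3; digits c_i = Σ_j d_{ij}·3^j, 0 ≤ d_{ij} < 3:
  c_1 = 30 = 0·3^0 + 1·3^1 + 0·3^2 + 1·3^3
  c_2 = 77 = 2·3^0 + 1·3^1 + 2·3^2 + 2·3^3
λ_0 = (0, 2)
λ_1 = (1, 1)
λ_2 = (0, 2)
λ_3 = (1, 2)

((0, 2), (1, 1), (0, 2), (1, 2))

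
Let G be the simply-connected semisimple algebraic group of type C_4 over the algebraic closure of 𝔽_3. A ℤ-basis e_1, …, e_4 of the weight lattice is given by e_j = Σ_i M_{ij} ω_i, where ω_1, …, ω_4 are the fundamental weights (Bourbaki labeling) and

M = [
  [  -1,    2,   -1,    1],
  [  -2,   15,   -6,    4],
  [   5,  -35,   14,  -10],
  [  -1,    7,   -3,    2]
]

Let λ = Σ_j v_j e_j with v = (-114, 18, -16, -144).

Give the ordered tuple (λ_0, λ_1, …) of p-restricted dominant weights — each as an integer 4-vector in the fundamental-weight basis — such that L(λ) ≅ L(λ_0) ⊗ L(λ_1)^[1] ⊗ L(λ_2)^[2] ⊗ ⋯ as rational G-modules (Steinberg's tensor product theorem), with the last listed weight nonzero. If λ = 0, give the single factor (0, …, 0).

((1, 0, 1, 0), (1, 0, 2, 0), (2, 2, 1, 0))

ω-coordinates c = M·v, v = (-114, 18, -16, -144):
  c_1 = -1*-114 + 2*18 + -1*-16 + 1*-144 = 22
  c_2 = -2*-114 + 15*18 + -6*-16 + 4*-144 = 18
  c_3 = 5*-114 + -35*18 + 14*-16 + -10*-144 = 16
  c_4 = -1*-114 + 7*18 + -3*-16 + 2*-144 = 0
Writing each c_i in base p = 3:
  c_1 = 22 = 1·3^0 + 1·3^1 + 2·3^2
  c_2 = 18 = 0·3^0 + 0·3^1 + 2·3^2
  c_3 = 16 = 1·3^0 + 2·3^1 + 1·3^2
  c_4 = 0
Factor λ_0 = (1, 0, 1, 0)
Factor λ_1 = (1, 0, 2, 0)
Factor λ_2 = (2, 2, 1, 0)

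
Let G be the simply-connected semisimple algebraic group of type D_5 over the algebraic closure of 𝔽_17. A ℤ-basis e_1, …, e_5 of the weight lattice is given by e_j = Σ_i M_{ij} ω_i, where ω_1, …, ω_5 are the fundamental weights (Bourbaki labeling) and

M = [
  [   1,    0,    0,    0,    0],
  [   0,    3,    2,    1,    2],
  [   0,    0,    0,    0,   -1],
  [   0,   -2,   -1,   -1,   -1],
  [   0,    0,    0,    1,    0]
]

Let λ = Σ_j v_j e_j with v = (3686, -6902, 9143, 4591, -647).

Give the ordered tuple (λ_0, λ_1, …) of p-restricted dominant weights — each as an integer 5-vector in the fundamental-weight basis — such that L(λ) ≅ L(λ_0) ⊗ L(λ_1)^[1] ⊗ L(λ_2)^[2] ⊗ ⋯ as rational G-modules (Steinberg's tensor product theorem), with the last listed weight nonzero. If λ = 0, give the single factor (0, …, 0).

In the fundamental-weight basis, λ has coordinates c = M·v (v = (3686, -6902, 9143, 4591, -647)):
  c_1 = 1·3686 + (0)·(-6902) + 0·9143 + 0·4591 + (0)·(-647) = 3686
  c_2 = 0·3686 + (3)·(-6902) + 2·9143 + 1·4591 + (2)·(-647) = 877
  c_3 = 0·3686 + (0)·(-6902) + 0·9143 + 0·4591 + (-1)·(-647) = 647
  c_4 = 0·3686 + (-2)·(-6902) + (-1)·(9143) + (-1)·(4591) + (-1)·(-647) = 717
  c_5 = 0·3686 + (0)·(-6902) + 0·9143 + 1·4591 + (0)·(-647) = 4591
Base-17 expansion of each c_i:
  c_1 = 3686 = 14·17^0 + 12·17^1 + 12·17^2
  c_2 = 877 = 10·17^0 + 0·17^1 + 3·17^2
  c_3 = 647 = 1·17^0 + 4·17^1 + 2·17^2
  c_4 = 717 = 3·17^0 + 8·17^1 + 2·17^2
  c_5 = 4591 = 1·17^0 + 15·17^1 + 15·17^2
p-restricted factor λ_0 = (14, 10, 1, 3, 1)
p-restricted factor λ_1 = (12, 0, 4, 8, 15)
p-restricted factor λ_2 = (12, 3, 2, 2, 15)

((14, 10, 1, 3, 1), (12, 0, 4, 8, 15), (12, 3, 2, 2, 15))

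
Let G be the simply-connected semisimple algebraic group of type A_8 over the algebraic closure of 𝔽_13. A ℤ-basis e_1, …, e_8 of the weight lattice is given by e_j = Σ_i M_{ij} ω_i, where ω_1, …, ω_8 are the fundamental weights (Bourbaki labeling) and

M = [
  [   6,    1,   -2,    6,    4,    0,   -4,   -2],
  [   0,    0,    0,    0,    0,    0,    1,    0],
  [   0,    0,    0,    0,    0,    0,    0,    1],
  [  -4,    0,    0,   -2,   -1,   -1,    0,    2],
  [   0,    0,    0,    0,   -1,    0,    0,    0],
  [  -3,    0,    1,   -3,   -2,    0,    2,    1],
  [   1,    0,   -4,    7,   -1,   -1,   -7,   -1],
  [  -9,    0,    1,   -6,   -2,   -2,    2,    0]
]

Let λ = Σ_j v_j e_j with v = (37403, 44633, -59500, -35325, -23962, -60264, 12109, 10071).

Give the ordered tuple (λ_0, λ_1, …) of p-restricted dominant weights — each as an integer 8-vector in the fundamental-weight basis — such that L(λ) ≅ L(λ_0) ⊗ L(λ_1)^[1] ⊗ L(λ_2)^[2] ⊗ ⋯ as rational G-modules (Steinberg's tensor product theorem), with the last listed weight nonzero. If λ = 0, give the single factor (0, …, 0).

((1, 6, 9, 4, 3, 8, 9, 4), (1, 8, 7, 4, 10, 6, 8, 3), (4, 6, 7, 7, 11, 6, 12, 11), (5, 5, 4, 11, 10, 7, 7, 3))

Compute c_i = Σ_j M_{ij} v_j with v = (37403, 44633, -59500, -35325, -23962, -60264, 12109, 10071):
  c_1 = (6)·(37403) + (1)·(44633) + (-2)·(-59500) + (6)·(-35325) + (4)·(-23962) + (0)·(-60264) + (-4)·(12109) + (-2)·(10071) = 11675
  c_2 = (0)·(37403) + (0)·(44633) + (0)·(-59500) + (0)·(-35325) + (0)·(-23962) + (0)·(-60264) + (1)·(12109) + (0)·(10071) = 12109
  c_3 = (0)·(37403) + (0)·(44633) + (0)·(-59500) + (0)·(-35325) + (0)·(-23962) + (0)·(-60264) + (0)·(12109) + (1)·(10071) = 10071
  c_4 = (-4)·(37403) + (0)·(44633) + (0)·(-59500) + (-2)·(-35325) + (-1)·(-23962) + (-1)·(-60264) + (0)·(12109) + (2)·(10071) = 25406
  c_5 = (0)·(37403) + (0)·(44633) + (0)·(-59500) + (0)·(-35325) + (-1)·(-23962) + (0)·(-60264) + (0)·(12109) + (0)·(10071) = 23962
  c_6 = (-3)·(37403) + (0)·(44633) + (1)·(-59500) + (-3)·(-35325) + (-2)·(-23962) + (0)·(-60264) + (2)·(12109) + (1)·(10071) = 16479
  c_7 = (1)·(37403) + (0)·(44633) + (-4)·(-59500) + (7)·(-35325) + (-1)·(-23962) + (-1)·(-60264) + (-7)·(12109) + (-1)·(10071) = 17520
  c_8 = (-9)·(37403) + (0)·(44633) + (1)·(-59500) + (-6)·(-35325) + (-2)·(-23962) + (-2)·(-60264) + (2)·(12109) + (0)·(10071) = 8493
Writing each c_i in base p = 13:
  c_1 = 11675 = 1·13^0 + 1·13^1 + 4·13^2 + 5·13^3
  c_2 = 12109 = 6·13^0 + 8·13^1 + 6·13^2 + 5·13^3
  c_3 = 10071 = 9·13^0 + 7·13^1 + 7·13^2 + 4·13^3
  c_4 = 25406 = 4·13^0 + 4·13^1 + 7·13^2 + 11·13^3
  c_5 = 23962 = 3·13^0 + 10·13^1 + 11·13^2 + 10·13^3
  c_6 = 16479 = 8·13^0 + 6·13^1 + 6·13^2 + 7·13^3
  c_7 = 17520 = 9·13^0 + 8·13^1 + 12·13^2 + 7·13^3
  c_8 = 8493 = 4·13^0 + 3·13^1 + 11·13^2 + 3·13^3
Factor λ_0 = (1, 6, 9, 4, 3, 8, 9, 4)
Factor λ_1 = (1, 8, 7, 4, 10, 6, 8, 3)
Factor λ_2 = (4, 6, 7, 7, 11, 6, 12, 11)
Factor λ_3 = (5, 5, 4, 11, 10, 7, 7, 3)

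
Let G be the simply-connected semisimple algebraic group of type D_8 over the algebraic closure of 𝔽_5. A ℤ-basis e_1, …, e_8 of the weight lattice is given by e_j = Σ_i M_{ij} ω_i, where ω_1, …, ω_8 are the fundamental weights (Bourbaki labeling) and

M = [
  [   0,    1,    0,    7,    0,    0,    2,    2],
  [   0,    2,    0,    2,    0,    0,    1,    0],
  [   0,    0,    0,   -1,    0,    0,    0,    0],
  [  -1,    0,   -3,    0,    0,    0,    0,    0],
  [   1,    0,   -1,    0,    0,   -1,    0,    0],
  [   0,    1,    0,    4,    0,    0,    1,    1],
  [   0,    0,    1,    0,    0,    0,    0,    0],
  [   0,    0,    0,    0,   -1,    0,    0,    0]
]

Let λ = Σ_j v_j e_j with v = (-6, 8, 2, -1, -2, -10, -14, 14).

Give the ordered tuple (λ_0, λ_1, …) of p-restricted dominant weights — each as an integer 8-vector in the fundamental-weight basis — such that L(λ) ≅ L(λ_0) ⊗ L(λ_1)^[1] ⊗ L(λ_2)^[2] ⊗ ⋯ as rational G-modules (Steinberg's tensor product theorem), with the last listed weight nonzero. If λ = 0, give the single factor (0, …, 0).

((1, 0, 1, 0, 2, 4, 2, 2),)

Converting to the ω-basis (c_i = row i of M dotted with v = (-6, 8, 2, -1, -2, -10, -14, 14)):
  c_1 = (0)·(-6) + 1·8 + 0·2 + (7)·(-1) + (0)·(-2) + (0)·(-10) + (2)·(-14) + 2·14 = 1
  c_2 = (0)·(-6) + 2·8 + 0·2 + (2)·(-1) + (0)·(-2) + (0)·(-10) + (1)·(-14) + 0·14 = 0
  c_3 = (0)·(-6) + 0·8 + 0·2 + (-1)·(-1) + (0)·(-2) + (0)·(-10) + (0)·(-14) + 0·14 = 1
  c_4 = (-1)·(-6) + 0·8 + (-3)·(2) + (0)·(-1) + (0)·(-2) + (0)·(-10) + (0)·(-14) + 0·14 = 0
  c_5 = (1)·(-6) + 0·8 + (-1)·(2) + (0)·(-1) + (0)·(-2) + (-1)·(-10) + (0)·(-14) + 0·14 = 2
  c_6 = (0)·(-6) + 1·8 + 0·2 + (4)·(-1) + (0)·(-2) + (0)·(-10) + (1)·(-14) + 1·14 = 4
  c_7 = (0)·(-6) + 0·8 + 1·2 + (0)·(-1) + (0)·(-2) + (0)·(-10) + (0)·(-14) + 0·14 = 2
  c_8 = (0)·(-6) + 0·8 + 0·2 + (0)·(-1) + (-1)·(-2) + (0)·(-10) + (0)·(-14) + 0·14 = 2
Writing each c_i in base p = 5:
  c_1 = 1 = 1·5^0
  c_2 = 0
  c_3 = 1 = 1·5^0
  c_4 = 0
  c_5 = 2 = 2·5^0
  c_6 = 4 = 4·5^0
  c_7 = 2 = 2·5^0
  c_8 = 2 = 2·5^0
Factor λ_0 = (1, 0, 1, 0, 2, 4, 2, 2)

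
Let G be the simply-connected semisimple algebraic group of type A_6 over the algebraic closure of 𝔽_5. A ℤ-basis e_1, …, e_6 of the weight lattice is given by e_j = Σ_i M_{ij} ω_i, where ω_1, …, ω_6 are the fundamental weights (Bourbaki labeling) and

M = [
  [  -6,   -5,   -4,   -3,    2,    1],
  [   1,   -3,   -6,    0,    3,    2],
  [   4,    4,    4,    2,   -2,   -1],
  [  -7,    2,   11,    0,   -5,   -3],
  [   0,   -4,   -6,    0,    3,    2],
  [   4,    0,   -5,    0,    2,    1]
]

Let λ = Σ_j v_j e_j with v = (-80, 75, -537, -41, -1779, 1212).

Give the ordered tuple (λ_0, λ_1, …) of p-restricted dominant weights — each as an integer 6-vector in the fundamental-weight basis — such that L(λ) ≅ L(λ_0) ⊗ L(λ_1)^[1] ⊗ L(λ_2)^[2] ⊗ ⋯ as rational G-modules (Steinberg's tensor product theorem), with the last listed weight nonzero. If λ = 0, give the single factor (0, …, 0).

In the fundamental-weight basis, λ has coordinates c = M·v (v = (-80, 75, -537, -41, -1779, 1212)):
  c_1 = (-6)·(-80) + (-5)·(75) + (-4)·(-537) + (-3)·(-41) + (2)·(-1779) + (1)·(1212) = 30
  c_2 = (1)·(-80) + (-3)·(75) + (-6)·(-537) + (0)·(-41) + (3)·(-1779) + (2)·(1212) = 4
  c_3 = (4)·(-80) + (4)·(75) + (4)·(-537) + (2)·(-41) + (-2)·(-1779) + (-1)·(1212) = 96
  c_4 = (-7)·(-80) + (2)·(75) + (11)·(-537) + (0)·(-41) + (-5)·(-1779) + (-3)·(1212) = 62
  c_5 = (0)·(-80) + (-4)·(75) + (-6)·(-537) + (0)·(-41) + (3)·(-1779) + (2)·(1212) = 9
  c_6 = (4)·(-80) + (0)·(75) + (-5)·(-537) + (0)·(-41) + (2)·(-1779) + (1)·(1212) = 19
p = 5; digits c_i = Σ_j d_{ij}·5^j, 0 ≤ d_{ij} < 5:
  c_1 = 30 = 0·5^0 + 1·5^1 + 1·5^2
  c_2 = 4 = 4·5^0
  c_3 = 96 = 1·5^0 + 4·5^1 + 3·5^2
  c_4 = 62 = 2·5^0 + 2·5^1 + 2·5^2
  c_5 = 9 = 4·5^0 + 1·5^1
  c_6 = 19 = 4·5^0 + 3·5^1
Factor λ_0 = (0, 4, 1, 2, 4, 4)
Factor λ_1 = (1, 0, 4, 2, 1, 3)
Factor λ_2 = (1, 0, 3, 2, 0, 0)

((0, 4, 1, 2, 4, 4), (1, 0, 4, 2, 1, 3), (1, 0, 3, 2, 0, 0))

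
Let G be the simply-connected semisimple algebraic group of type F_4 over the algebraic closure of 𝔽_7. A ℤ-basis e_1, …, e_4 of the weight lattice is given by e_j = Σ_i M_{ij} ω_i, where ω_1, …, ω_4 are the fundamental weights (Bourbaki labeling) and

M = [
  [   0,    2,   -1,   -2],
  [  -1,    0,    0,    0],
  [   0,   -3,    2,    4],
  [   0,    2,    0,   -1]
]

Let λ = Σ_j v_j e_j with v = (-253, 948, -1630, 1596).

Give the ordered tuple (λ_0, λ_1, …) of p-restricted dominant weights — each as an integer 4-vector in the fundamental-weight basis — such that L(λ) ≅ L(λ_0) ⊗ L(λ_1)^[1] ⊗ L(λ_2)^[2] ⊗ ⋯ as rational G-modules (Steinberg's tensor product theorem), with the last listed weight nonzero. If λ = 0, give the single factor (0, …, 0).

Change of basis e → ω: c = M·v where v = (-253, 948, -1630, 1596):
  c_1 = 0*-253 + 2*948 + -1*-1630 + -2*1596 = 334
  c_2 = -1*-253 + 0*948 + 0*-1630 + 0*1596 = 253
  c_3 = 0*-253 + -3*948 + 2*-1630 + 4*1596 = 280
  c_4 = 0*-253 + 2*948 + 0*-1630 + -1*1596 = 300
Expand coordinatewise in base 7:
  c_1 = 334 = 5·7^0 + 5·7^1 + 6·7^2
  c_2 = 253 = 1·7^0 + 1·7^1 + 5·7^2
  c_3 = 280 = 0·7^0 + 5·7^1 + 5·7^2
  c_4 = 300 = 6·7^0 + 0·7^1 + 6·7^2
p-restricted factor λ_0 = (5, 1, 0, 6)
p-restricted factor λ_1 = (5, 1, 5, 0)
p-restricted factor λ_2 = (6, 5, 5, 6)

((5, 1, 0, 6), (5, 1, 5, 0), (6, 5, 5, 6))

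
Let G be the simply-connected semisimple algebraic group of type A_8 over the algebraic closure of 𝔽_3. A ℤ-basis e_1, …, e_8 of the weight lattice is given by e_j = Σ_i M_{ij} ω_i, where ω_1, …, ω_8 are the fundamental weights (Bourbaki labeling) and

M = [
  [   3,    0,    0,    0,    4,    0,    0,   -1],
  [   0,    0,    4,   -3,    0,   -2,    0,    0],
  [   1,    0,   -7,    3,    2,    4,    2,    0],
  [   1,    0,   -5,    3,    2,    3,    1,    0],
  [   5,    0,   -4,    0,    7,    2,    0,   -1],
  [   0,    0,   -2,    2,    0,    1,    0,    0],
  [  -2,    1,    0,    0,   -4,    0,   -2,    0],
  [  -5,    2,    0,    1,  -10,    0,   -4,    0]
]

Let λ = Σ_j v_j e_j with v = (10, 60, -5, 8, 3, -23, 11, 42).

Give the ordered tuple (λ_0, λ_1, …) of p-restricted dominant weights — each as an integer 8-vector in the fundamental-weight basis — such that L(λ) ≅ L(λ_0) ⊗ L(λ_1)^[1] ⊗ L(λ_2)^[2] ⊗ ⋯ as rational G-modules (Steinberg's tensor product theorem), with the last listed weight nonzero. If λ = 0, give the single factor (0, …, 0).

In the fundamental-weight basis, λ has coordinates c = M·v (v = (10, 60, -5, 8, 3, -23, 11, 42)):
  c_1 = 3·10 + 0·60 + (0)·(-5) + 0·8 + 4·3 + (0)·(-23) + 0·11 + (-1)·(42) = 0
  c_2 = 0·10 + 0·60 + (4)·(-5) + (-3)·(8) + 0·3 + (-2)·(-23) + 0·11 + 0·42 = 2
  c_3 = 1·10 + 0·60 + (-7)·(-5) + 3·8 + 2·3 + (4)·(-23) + 2·11 + 0·42 = 5
  c_4 = 1·10 + 0·60 + (-5)·(-5) + 3·8 + 2·3 + (3)·(-23) + 1·11 + 0·42 = 7
  c_5 = 5·10 + 0·60 + (-4)·(-5) + 0·8 + 7·3 + (2)·(-23) + 0·11 + (-1)·(42) = 3
  c_6 = 0·10 + 0·60 + (-2)·(-5) + 2·8 + 0·3 + (1)·(-23) + 0·11 + 0·42 = 3
  c_7 = (-2)·(10) + 1·60 + (0)·(-5) + 0·8 + (-4)·(3) + (0)·(-23) + (-2)·(11) + 0·42 = 6
  c_8 = (-5)·(10) + 2·60 + (0)·(-5) + 1·8 + (-10)·(3) + (0)·(-23) + (-4)·(11) + 0·42 = 4
Expand coordinatewise in base 3:
  c_1 = 0
  c_2 = 2 = 2·3^0
  c_3 = 5 = 2·3^0 + 1·3^1
  c_4 = 7 = 1·3^0 + 2·3^1
  c_5 = 3 = 0·3^0 + 1·3^1
  c_6 = 3 = 0·3^0 + 1·3^1
  c_7 = 6 = 0·3^0 + 2·3^1
  c_8 = 4 = 1·3^0 + 1·3^1
Factor λ_0 = (0, 2, 2, 1, 0, 0, 0, 1)
Factor λ_1 = (0, 0, 1, 2, 1, 1, 2, 1)

((0, 2, 2, 1, 0, 0, 0, 1), (0, 0, 1, 2, 1, 1, 2, 1))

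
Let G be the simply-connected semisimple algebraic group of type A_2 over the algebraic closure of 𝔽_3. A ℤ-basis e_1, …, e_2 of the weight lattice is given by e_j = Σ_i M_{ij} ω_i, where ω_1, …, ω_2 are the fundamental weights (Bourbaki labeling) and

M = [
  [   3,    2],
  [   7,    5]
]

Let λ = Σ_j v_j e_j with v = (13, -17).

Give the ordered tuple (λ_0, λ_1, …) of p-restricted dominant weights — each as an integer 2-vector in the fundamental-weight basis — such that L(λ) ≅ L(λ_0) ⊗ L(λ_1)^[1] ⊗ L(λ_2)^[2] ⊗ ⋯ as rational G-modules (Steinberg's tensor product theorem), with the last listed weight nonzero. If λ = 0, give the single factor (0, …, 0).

((2, 0), (1, 2))

ω-coordinates c = M·v, v = (13, -17):
  c_1 = (3)·(13) + (2)·(-17) = 5
  c_2 = (7)·(13) + (5)·(-17) = 6
Base-3 expansion of each c_i:
  c_1 = 5 = 2·3^0 + 1·3^1
  c_2 = 6 = 0·3^0 + 2·3^1
p-restricted factor λ_0 = (2, 0)
p-restricted factor λ_1 = (1, 2)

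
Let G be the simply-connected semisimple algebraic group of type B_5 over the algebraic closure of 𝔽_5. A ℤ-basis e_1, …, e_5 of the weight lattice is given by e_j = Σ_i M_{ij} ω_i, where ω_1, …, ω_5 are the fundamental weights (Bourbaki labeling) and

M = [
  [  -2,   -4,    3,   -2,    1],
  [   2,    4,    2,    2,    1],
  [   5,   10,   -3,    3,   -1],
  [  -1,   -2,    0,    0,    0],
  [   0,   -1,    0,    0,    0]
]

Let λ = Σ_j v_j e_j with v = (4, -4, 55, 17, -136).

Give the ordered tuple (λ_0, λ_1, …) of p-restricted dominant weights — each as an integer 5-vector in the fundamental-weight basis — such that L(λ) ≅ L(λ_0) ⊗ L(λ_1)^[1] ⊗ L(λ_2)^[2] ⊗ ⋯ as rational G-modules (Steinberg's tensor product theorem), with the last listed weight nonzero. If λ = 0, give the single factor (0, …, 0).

Change of basis e → ω: c = M·v where v = (4, -4, 55, 17, -136):
  c_1 = (-2)·(4) + (-4)·(-4) + 3·55 + (-2)·(17) + (1)·(-136) = 3
  c_2 = 2·4 + (4)·(-4) + 2·55 + 2·17 + (1)·(-136) = 0
  c_3 = 5·4 + (10)·(-4) + (-3)·(55) + 3·17 + (-1)·(-136) = 2
  c_4 = (-1)·(4) + (-2)·(-4) + 0·55 + 0·17 + (0)·(-136) = 4
  c_5 = 0·4 + (-1)·(-4) + 0·55 + 0·17 + (0)·(-136) = 4
Writing each c_i in base p = 5:
  c_1 = 3 = 3·5^0
  c_2 = 0
  c_3 = 2 = 2·5^0
  c_4 = 4 = 4·5^0
  c_5 = 4 = 4·5^0
Factor λ_0 = (3, 0, 2, 4, 4)

((3, 0, 2, 4, 4),)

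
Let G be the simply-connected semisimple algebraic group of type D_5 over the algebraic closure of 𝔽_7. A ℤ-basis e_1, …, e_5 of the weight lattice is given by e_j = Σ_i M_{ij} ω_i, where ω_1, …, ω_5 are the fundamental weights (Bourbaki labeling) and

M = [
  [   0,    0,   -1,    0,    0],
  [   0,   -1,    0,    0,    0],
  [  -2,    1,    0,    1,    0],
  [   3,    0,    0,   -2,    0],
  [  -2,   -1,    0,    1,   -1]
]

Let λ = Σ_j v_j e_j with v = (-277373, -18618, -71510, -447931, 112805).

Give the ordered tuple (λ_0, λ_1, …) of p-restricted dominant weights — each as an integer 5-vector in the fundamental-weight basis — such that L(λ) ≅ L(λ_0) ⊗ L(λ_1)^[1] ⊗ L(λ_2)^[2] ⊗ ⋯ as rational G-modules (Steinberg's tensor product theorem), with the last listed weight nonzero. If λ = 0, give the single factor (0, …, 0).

Converting to the ω-basis (c_i = row i of M dotted with v = (-277373, -18618, -71510, -447931, 112805)):
  c_1 = (0)·(-277373) + (0)·(-18618) + (-1)·(-71510) + (0)·(-447931) + (0)·(112805) = 71510
  c_2 = (0)·(-277373) + (-1)·(-18618) + (0)·(-71510) + (0)·(-447931) + (0)·(112805) = 18618
  c_3 = (-2)·(-277373) + (1)·(-18618) + (0)·(-71510) + (1)·(-447931) + (0)·(112805) = 88197
  c_4 = (3)·(-277373) + (0)·(-18618) + (0)·(-71510) + (-2)·(-447931) + (0)·(112805) = 63743
  c_5 = (-2)·(-277373) + (-1)·(-18618) + (0)·(-71510) + (1)·(-447931) + (-1)·(112805) = 12628
Writing each c_i in base p = 7:
  c_1 = 71510 = 5·7^0 + 2·7^1 + 3·7^2 + 5·7^3 + 1·7^4 + 4·7^5
  c_2 = 18618 = 5·7^0 + 6·7^1 + 1·7^2 + 5·7^3 + 0·7^4 + 1·7^5
  c_3 = 88197 = 4·7^0 + 6·7^1 + 0·7^2 + 5·7^3 + 1·7^4 + 5·7^5
  c_4 = 63743 = 1·7^0 + 6·7^1 + 5·7^2 + 3·7^3 + 5·7^4 + 3·7^5
  c_5 = 12628 = 0·7^0 + 5·7^1 + 5·7^2 + 1·7^3 + 5·7^4
Factor λ_0 = (5, 5, 4, 1, 0)
Factor λ_1 = (2, 6, 6, 6, 5)
Factor λ_2 = (3, 1, 0, 5, 5)
Factor λ_3 = (5, 5, 5, 3, 1)
Factor λ_4 = (1, 0, 1, 5, 5)
Factor λ_5 = (4, 1, 5, 3, 0)

((5, 5, 4, 1, 0), (2, 6, 6, 6, 5), (3, 1, 0, 5, 5), (5, 5, 5, 3, 1), (1, 0, 1, 5, 5), (4, 1, 5, 3, 0))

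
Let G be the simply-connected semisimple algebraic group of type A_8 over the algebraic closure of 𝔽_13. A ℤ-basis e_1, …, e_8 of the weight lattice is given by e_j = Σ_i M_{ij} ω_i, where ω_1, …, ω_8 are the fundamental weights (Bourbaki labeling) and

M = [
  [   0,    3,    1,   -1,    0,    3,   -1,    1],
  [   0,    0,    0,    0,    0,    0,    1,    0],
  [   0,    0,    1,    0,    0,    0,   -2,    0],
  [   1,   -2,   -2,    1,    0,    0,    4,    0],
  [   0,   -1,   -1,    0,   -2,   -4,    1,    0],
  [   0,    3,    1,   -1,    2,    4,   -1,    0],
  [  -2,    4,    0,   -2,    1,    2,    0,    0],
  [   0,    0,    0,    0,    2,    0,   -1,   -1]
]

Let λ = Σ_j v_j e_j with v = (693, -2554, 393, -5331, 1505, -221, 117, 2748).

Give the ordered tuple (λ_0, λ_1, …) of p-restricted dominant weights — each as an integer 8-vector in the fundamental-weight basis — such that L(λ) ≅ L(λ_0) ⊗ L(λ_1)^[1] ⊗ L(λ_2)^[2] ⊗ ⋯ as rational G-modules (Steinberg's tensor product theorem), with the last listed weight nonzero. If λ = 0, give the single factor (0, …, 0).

((4, 0, 3, 9, 9, 6, 6, 2), (2, 9, 12, 11, 11, 5, 9, 11))

Converting to the ω-basis (c_i = row i of M dotted with v = (693, -2554, 393, -5331, 1505, -221, 117, 2748)):
  c_1 = (0)·(693) + (3)·(-2554) + (1)·(393) + (-1)·(-5331) + (0)·(1505) + (3)·(-221) + (-1)·(117) + (1)·(2748) = 30
  c_2 = (0)·(693) + (0)·(-2554) + (0)·(393) + (0)·(-5331) + (0)·(1505) + (0)·(-221) + (1)·(117) + (0)·(2748) = 117
  c_3 = (0)·(693) + (0)·(-2554) + (1)·(393) + (0)·(-5331) + (0)·(1505) + (0)·(-221) + (-2)·(117) + (0)·(2748) = 159
  c_4 = (1)·(693) + (-2)·(-2554) + (-2)·(393) + (1)·(-5331) + (0)·(1505) + (0)·(-221) + (4)·(117) + (0)·(2748) = 152
  c_5 = (0)·(693) + (-1)·(-2554) + (-1)·(393) + (0)·(-5331) + (-2)·(1505) + (-4)·(-221) + (1)·(117) + (0)·(2748) = 152
  c_6 = (0)·(693) + (3)·(-2554) + (1)·(393) + (-1)·(-5331) + (2)·(1505) + (4)·(-221) + (-1)·(117) + (0)·(2748) = 71
  c_7 = (-2)·(693) + (4)·(-2554) + (0)·(393) + (-2)·(-5331) + (1)·(1505) + (2)·(-221) + (0)·(117) + (0)·(2748) = 123
  c_8 = (0)·(693) + (0)·(-2554) + (0)·(393) + (0)·(-5331) + (2)·(1505) + (0)·(-221) + (-1)·(117) + (-1)·(2748) = 145
p = 13; digits c_i = Σ_j d_{ij}·13^j, 0 ≤ d_{ij} < 13:
  c_1 = 30 = 4·13^0 + 2·13^1
  c_2 = 117 = 0·13^0 + 9·13^1
  c_3 = 159 = 3·13^0 + 12·13^1
  c_4 = 152 = 9·13^0 + 11·13^1
  c_5 = 152 = 9·13^0 + 11·13^1
  c_6 = 71 = 6·13^0 + 5·13^1
  c_7 = 123 = 6·13^0 + 9·13^1
  c_8 = 145 = 2·13^0 + 11·13^1
p-restricted factor λ_0 = (4, 0, 3, 9, 9, 6, 6, 2)
p-restricted factor λ_1 = (2, 9, 12, 11, 11, 5, 9, 11)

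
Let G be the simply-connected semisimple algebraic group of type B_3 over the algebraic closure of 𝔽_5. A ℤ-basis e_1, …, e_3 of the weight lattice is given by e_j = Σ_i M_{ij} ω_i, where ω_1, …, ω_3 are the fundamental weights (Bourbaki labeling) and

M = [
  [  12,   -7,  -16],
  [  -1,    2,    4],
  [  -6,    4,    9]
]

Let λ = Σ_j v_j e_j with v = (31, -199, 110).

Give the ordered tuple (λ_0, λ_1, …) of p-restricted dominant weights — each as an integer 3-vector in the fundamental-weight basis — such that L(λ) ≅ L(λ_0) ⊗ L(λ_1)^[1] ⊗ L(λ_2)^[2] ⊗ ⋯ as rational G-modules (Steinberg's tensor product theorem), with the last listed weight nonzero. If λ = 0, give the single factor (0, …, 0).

ω-coordinates c = M·v, v = (31, -199, 110):
  c_1 = (12)·(31) + (-7)·(-199) + (-16)·(110) = 5
  c_2 = (-1)·(31) + (2)·(-199) + (4)·(110) = 11
  c_3 = (-6)·(31) + (4)·(-199) + (9)·(110) = 8
p = 5; digits c_i = Σ_j d_{ij}·5^j, 0 ≤ d_{ij} < 5:
  c_1 = 5 = 0·5^0 + 1·5^1
  c_2 = 11 = 1·5^0 + 2·5^1
  c_3 = 8 = 3·5^0 + 1·5^1
λ_0 = (0, 1, 3)
λ_1 = (1, 2, 1)

((0, 1, 3), (1, 2, 1))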